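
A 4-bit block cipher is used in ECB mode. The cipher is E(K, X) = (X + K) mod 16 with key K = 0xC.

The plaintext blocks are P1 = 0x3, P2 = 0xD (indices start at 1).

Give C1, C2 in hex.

C1 = 0xF, C2 = 0x9

ECB encryption: C_i = E(K, P_i).
C1: E(K, 0x3) = 0xF.
C2: E(K, 0xD) = 0x9.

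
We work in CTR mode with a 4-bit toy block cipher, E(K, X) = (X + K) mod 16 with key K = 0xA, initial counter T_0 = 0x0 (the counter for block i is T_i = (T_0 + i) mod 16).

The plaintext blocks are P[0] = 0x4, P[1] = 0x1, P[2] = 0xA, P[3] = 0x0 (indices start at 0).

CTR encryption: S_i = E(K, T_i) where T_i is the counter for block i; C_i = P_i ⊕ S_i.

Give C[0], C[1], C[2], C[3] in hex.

C[0] = 0xE, C[1] = 0xA, C[2] = 0x6, C[3] = 0xD

C[0]: T = 0x0, S = E(K, T) = 0xA; 0x4 ⊕ 0xA = 0xE.
C[1]: T = 0x1, S = E(K, T) = 0xB; 0x1 ⊕ 0xB = 0xA.
C[2]: T = 0x2, S = E(K, T) = 0xC; 0xA ⊕ 0xC = 0x6.
C[3]: T = 0x3, S = E(K, T) = 0xD; 0x0 ⊕ 0xD = 0xD.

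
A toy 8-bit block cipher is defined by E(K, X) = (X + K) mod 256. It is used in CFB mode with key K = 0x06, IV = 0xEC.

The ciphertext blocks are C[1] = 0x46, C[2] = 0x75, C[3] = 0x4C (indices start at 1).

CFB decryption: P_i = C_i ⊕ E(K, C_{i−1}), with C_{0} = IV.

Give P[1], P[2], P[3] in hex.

P[1] = 0xB4, P[2] = 0x39, P[3] = 0x37

P[1]: E(K, 0xEC) = 0xF2; 0x46 ⊕ 0xF2 = 0xB4.
P[2]: E(K, 0x46) = 0x4C; 0x75 ⊕ 0x4C = 0x39.
P[3]: E(K, 0x75) = 0x7B; 0x4C ⊕ 0x7B = 0x37.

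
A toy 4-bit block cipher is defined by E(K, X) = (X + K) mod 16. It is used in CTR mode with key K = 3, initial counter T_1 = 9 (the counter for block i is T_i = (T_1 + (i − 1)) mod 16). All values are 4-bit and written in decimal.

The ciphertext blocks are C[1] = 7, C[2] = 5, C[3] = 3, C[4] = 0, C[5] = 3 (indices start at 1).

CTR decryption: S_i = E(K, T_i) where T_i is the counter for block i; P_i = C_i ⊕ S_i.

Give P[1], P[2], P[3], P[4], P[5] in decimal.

P[1]: T = 9, S = E(K, T) = 12; 7 ⊕ 12 = 11.
P[2]: T = 10, S = E(K, T) = 13; 5 ⊕ 13 = 8.
P[3]: T = 11, S = E(K, T) = 14; 3 ⊕ 14 = 13.
P[4]: T = 12, S = E(K, T) = 15; 0 ⊕ 15 = 15.
P[5]: T = 13, S = E(K, T) = 0; 3 ⊕ 0 = 3.

P[1] = 11, P[2] = 8, P[3] = 13, P[4] = 15, P[5] = 3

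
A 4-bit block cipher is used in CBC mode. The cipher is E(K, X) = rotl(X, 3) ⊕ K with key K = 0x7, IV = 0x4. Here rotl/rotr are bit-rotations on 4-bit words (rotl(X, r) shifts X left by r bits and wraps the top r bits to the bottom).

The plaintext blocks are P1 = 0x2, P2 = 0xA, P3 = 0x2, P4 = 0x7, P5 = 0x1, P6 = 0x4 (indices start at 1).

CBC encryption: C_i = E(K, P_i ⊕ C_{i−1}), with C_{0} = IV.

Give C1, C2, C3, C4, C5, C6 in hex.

C1: P1 ⊕ 0x4 = 0x6; E(K, 0x6) = 0x4.
C2: P2 ⊕ 0x4 = 0xE; E(K, 0xE) = 0x0.
C3: P3 ⊕ 0x0 = 0x2; E(K, 0x2) = 0x6.
C4: P4 ⊕ 0x6 = 0x1; E(K, 0x1) = 0xF.
C5: P5 ⊕ 0xF = 0xE; E(K, 0xE) = 0x0.
C6: P6 ⊕ 0x0 = 0x4; E(K, 0x4) = 0x5.

C1 = 0x4, C2 = 0x0, C3 = 0x6, C4 = 0xF, C5 = 0x0, C6 = 0x5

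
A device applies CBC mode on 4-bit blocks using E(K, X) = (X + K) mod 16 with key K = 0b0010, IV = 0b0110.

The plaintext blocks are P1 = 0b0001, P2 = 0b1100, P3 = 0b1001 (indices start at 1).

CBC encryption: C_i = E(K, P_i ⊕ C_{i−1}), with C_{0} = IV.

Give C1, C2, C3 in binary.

C1 = 0b1001, C2 = 0b0111, C3 = 0b0000

C1: P1 ⊕ 0b0110 = 0b0111; E(K, 0b0111) = 0b1001.
C2: P2 ⊕ 0b1001 = 0b0101; E(K, 0b0101) = 0b0111.
C3: P3 ⊕ 0b0111 = 0b1110; E(K, 0b1110) = 0b0000.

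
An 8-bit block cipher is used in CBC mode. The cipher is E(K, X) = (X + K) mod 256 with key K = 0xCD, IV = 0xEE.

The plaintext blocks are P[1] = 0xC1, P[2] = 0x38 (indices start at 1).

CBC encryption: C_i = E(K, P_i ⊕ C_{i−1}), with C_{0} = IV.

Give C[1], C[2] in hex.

C[1] = 0xFC, C[2] = 0x91

C[1]: P[1] ⊕ 0xEE = 0x2F; E(K, 0x2F) = 0xFC.
C[2]: P[2] ⊕ 0xFC = 0xC4; E(K, 0xC4) = 0x91.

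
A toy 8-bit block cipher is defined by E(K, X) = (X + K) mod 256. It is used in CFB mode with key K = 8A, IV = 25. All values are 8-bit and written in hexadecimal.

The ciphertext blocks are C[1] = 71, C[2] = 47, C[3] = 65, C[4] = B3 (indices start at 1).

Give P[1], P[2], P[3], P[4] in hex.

CFB decryption: P_i = C_i ⊕ E(K, C_{i−1}), with C_{0} = IV.
P[1]: E(K, 25) = AF; 71 ⊕ AF = DE.
P[2]: E(K, 71) = FB; 47 ⊕ FB = BC.
P[3]: E(K, 47) = D1; 65 ⊕ D1 = B4.
P[4]: E(K, 65) = EF; B3 ⊕ EF = 5C.

P[1] = DE, P[2] = BC, P[3] = B4, P[4] = 5C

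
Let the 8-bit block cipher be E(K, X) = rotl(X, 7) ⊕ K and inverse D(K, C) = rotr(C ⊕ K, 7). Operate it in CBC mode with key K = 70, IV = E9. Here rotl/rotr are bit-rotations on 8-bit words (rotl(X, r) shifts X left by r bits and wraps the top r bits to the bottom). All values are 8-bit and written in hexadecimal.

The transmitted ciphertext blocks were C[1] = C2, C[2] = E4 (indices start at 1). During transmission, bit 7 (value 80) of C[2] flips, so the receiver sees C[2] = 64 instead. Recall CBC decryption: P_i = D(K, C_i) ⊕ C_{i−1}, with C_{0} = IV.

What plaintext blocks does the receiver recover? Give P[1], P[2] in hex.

Only C[2] changed, to 64. In CBC, a change in C_i garbles P_i and flips the same bit in P_{i+1}. Decrypting the received ciphertext:
P[1]: D(K, C2) = 65; 65 ⊕ E9 = 8C.
P[2]: D(K, 64) = 28; 28 ⊕ C2 = EA.
Blocks that differ from the original plaintext: P[2].

P[1] = 8C, P[2] = EA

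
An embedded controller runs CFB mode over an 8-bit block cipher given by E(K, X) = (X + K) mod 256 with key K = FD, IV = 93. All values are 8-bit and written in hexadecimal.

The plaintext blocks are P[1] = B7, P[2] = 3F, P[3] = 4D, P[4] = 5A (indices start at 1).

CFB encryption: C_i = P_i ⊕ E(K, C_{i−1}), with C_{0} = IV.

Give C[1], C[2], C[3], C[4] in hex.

C[1] = 27, C[2] = 1B, C[3] = 55, C[4] = 08

C[1]: E(K, 93) = 90; B7 ⊕ 90 = 27.
C[2]: E(K, 27) = 24; 3F ⊕ 24 = 1B.
C[3]: E(K, 1B) = 18; 4D ⊕ 18 = 55.
C[4]: E(K, 55) = 52; 5A ⊕ 52 = 08.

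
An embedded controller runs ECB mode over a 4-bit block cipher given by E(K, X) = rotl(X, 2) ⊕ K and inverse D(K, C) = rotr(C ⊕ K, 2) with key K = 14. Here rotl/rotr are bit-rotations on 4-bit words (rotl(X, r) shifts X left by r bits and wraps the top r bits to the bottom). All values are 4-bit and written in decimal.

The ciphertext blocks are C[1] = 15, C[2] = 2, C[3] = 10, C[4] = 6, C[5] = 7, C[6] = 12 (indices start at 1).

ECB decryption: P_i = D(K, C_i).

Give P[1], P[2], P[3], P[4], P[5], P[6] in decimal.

P[1] = 4, P[2] = 3, P[3] = 1, P[4] = 2, P[5] = 6, P[6] = 8

P[1]: D(K, 15) = 4.
P[2]: D(K, 2) = 3.
P[3]: D(K, 10) = 1.
P[4]: D(K, 6) = 2.
P[5]: D(K, 7) = 6.
P[6]: D(K, 12) = 8.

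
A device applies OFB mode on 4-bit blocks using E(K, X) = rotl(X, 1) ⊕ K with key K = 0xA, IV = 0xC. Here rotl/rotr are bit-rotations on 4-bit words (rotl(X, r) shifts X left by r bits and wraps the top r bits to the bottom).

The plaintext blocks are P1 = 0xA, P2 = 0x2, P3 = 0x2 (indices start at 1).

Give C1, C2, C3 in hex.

OFB encryption: S_i = E(K, S_{i−1}) with S_{0} = IV; C_i = P_i ⊕ S_i.
C1: S = E(K, 0xC) = 0x3; 0xA ⊕ 0x3 = 0x9.
C2: S = E(K, 0x3) = 0xC; 0x2 ⊕ 0xC = 0xE.
C3: S = E(K, 0xC) = 0x3; 0x2 ⊕ 0x3 = 0x1.

C1 = 0x9, C2 = 0xE, C3 = 0x1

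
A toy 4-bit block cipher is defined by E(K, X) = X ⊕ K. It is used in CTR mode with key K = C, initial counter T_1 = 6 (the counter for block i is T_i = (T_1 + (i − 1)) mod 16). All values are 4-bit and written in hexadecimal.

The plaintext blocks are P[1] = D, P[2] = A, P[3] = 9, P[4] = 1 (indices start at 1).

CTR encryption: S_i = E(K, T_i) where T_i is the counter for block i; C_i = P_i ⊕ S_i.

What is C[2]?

C[1]: T = 6, S = E(K, T) = A; D ⊕ A = 7.
C[2]: T = 7, S = E(K, T) = B; A ⊕ B = 1.

C[2] = 1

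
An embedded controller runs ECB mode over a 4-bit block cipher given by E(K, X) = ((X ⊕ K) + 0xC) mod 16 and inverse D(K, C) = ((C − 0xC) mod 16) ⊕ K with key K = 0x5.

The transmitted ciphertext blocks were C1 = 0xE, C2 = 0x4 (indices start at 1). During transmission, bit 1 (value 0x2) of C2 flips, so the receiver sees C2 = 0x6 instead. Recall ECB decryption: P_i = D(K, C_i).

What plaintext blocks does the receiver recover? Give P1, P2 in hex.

Only C2 changed, to 0x6. In ECB, a change in C_i affects only P_i. Decrypting the received ciphertext:
P1: D(K, 0xE) = 0x7.
P2: D(K, 0x6) = 0xF.
Blocks that differ from the original plaintext: P2.

P1 = 0x7, P2 = 0xF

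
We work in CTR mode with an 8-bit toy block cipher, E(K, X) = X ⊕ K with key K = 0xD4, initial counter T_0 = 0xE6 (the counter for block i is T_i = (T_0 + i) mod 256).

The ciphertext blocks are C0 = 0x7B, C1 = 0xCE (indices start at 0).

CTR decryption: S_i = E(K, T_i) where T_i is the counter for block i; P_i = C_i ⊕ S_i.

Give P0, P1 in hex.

P0 = 0x49, P1 = 0xFD

P0: T = 0xE6, S = E(K, T) = 0x32; 0x7B ⊕ 0x32 = 0x49.
P1: T = 0xE7, S = E(K, T) = 0x33; 0xCE ⊕ 0x33 = 0xFD.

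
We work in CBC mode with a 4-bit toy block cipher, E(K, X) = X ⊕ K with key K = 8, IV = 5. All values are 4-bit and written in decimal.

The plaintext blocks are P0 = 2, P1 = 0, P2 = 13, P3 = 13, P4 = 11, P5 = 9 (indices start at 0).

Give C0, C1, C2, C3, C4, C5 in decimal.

C0 = 15, C1 = 7, C2 = 2, C3 = 7, C4 = 4, C5 = 5

CBC encryption: C_i = E(K, P_i ⊕ C_{i−1}), with C_{−1} = IV.
C0: P0 ⊕ 5 = 7; E(K, 7) = 15.
C1: P1 ⊕ 15 = 15; E(K, 15) = 7.
C2: P2 ⊕ 7 = 10; E(K, 10) = 2.
C3: P3 ⊕ 2 = 15; E(K, 15) = 7.
C4: P4 ⊕ 7 = 12; E(K, 12) = 4.
C5: P5 ⊕ 4 = 13; E(K, 13) = 5.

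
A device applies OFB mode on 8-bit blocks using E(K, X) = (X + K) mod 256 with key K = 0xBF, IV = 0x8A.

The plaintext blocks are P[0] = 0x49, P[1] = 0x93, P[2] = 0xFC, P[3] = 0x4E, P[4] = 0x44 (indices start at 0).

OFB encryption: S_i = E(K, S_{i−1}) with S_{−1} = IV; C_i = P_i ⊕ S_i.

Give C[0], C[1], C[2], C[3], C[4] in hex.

C[0]: S = E(K, 0x8A) = 0x49; 0x49 ⊕ 0x49 = 0x00.
C[1]: S = E(K, 0x49) = 0x08; 0x93 ⊕ 0x08 = 0x9B.
C[2]: S = E(K, 0x08) = 0xC7; 0xFC ⊕ 0xC7 = 0x3B.
C[3]: S = E(K, 0xC7) = 0x86; 0x4E ⊕ 0x86 = 0xC8.
C[4]: S = E(K, 0x86) = 0x45; 0x44 ⊕ 0x45 = 0x01.

C[0] = 0x00, C[1] = 0x9B, C[2] = 0x3B, C[3] = 0xC8, C[4] = 0x01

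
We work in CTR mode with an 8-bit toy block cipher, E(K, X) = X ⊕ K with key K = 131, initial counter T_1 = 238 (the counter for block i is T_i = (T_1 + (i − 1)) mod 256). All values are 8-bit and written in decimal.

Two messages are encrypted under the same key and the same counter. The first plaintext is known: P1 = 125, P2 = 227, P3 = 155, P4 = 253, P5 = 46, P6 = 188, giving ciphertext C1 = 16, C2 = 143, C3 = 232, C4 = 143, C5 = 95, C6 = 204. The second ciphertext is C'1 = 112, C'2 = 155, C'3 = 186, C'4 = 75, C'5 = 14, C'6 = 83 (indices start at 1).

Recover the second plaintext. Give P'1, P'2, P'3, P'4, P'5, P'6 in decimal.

In CTR with a reused counter, both messages share the same keystream S_i, so C_i ⊕ C'_i = P_i ⊕ P'_i and thus P'_i = P_i ⊕ C_i ⊕ C'_i.
P'1: 125 ⊕ 16 ⊕ 112 = 29.
P'2: 227 ⊕ 143 ⊕ 155 = 247.
P'3: 155 ⊕ 232 ⊕ 186 = 201.
P'4: 253 ⊕ 143 ⊕ 75 = 57.
P'5: 46 ⊕ 95 ⊕ 14 = 127.
P'6: 188 ⊕ 204 ⊕ 83 = 35.

P'1 = 29, P'2 = 247, P'3 = 201, P'4 = 57, P'5 = 127, P'6 = 35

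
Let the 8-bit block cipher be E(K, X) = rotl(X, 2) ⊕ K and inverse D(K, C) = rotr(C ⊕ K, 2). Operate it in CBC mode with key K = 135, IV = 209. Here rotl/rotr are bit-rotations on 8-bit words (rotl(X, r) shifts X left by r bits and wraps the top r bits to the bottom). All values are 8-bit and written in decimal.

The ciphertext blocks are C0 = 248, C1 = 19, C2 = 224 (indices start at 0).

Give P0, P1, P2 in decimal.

CBC decryption: P_i = D(K, C_i) ⊕ C_{i−1}, with C_{−1} = IV.
P0: D(K, 248) = 223; 223 ⊕ 209 = 14.
P1: D(K, 19) = 37; 37 ⊕ 248 = 221.
P2: D(K, 224) = 217; 217 ⊕ 19 = 202.

P0 = 14, P1 = 221, P2 = 202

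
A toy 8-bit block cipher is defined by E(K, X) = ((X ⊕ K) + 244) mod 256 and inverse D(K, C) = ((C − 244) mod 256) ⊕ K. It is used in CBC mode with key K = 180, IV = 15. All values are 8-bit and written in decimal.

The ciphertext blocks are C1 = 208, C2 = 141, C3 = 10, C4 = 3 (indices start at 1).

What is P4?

CBC decryption: P_i = D(K, C_i) ⊕ C_{i−1}, with C_{0} = IV.
P4: D(K, 3) = 187; 187 ⊕ 10 = 177.

P4 = 177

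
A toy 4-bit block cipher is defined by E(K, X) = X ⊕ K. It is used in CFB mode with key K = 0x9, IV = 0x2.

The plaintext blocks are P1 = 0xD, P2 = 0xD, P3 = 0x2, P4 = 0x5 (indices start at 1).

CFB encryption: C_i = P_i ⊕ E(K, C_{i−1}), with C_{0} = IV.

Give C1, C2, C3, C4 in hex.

C1: E(K, 0x2) = 0xB; 0xD ⊕ 0xB = 0x6.
C2: E(K, 0x6) = 0xF; 0xD ⊕ 0xF = 0x2.
C3: E(K, 0x2) = 0xB; 0x2 ⊕ 0xB = 0x9.
C4: E(K, 0x9) = 0x0; 0x5 ⊕ 0x0 = 0x5.

C1 = 0x6, C2 = 0x2, C3 = 0x9, C4 = 0x5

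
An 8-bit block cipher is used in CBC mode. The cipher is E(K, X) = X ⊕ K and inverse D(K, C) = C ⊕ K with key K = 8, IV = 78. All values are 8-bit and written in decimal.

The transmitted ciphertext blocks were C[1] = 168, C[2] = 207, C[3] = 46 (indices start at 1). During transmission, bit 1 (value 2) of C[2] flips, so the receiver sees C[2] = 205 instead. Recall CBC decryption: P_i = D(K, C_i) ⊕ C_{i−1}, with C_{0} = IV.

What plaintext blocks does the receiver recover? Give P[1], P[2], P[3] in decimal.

Only C[2] changed, to 205. In CBC, a change in C_i garbles P_i and flips the same bit in P_{i+1}. Decrypting the received ciphertext:
P[1]: D(K, 168) = 160; 160 ⊕ 78 = 238.
P[2]: D(K, 205) = 197; 197 ⊕ 168 = 109.
P[3]: D(K, 46) = 38; 38 ⊕ 205 = 235.
Blocks that differ from the original plaintext: P[2], P[3].

P[1] = 238, P[2] = 109, P[3] = 235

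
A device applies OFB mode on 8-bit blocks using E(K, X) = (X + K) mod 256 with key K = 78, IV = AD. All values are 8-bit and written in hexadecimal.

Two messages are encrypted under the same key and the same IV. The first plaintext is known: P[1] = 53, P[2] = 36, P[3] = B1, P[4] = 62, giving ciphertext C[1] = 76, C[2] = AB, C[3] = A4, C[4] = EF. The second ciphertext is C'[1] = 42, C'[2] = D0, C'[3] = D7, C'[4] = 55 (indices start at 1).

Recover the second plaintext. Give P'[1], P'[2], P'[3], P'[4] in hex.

P'[1] = 67, P'[2] = 4D, P'[3] = C2, P'[4] = D8

In OFB with a reused IV, both messages share the same keystream S_i, so C_i ⊕ C'_i = P_i ⊕ P'_i and thus P'_i = P_i ⊕ C_i ⊕ C'_i.
P'[1]: 53 ⊕ 76 ⊕ 42 = 67.
P'[2]: 36 ⊕ AB ⊕ D0 = 4D.
P'[3]: B1 ⊕ A4 ⊕ D7 = C2.
P'[4]: 62 ⊕ EF ⊕ 55 = D8.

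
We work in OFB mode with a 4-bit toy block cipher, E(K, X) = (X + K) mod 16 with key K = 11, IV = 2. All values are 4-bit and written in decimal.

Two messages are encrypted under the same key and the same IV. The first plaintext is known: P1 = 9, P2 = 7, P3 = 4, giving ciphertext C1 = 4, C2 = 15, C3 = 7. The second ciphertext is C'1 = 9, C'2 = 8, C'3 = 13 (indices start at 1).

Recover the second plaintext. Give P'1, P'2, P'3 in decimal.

In OFB with a reused IV, both messages share the same keystream S_i, so C_i ⊕ C'_i = P_i ⊕ P'_i and thus P'_i = P_i ⊕ C_i ⊕ C'_i.
P'1: 9 ⊕ 4 ⊕ 9 = 4.
P'2: 7 ⊕ 15 ⊕ 8 = 0.
P'3: 4 ⊕ 7 ⊕ 13 = 14.

P'1 = 4, P'2 = 0, P'3 = 14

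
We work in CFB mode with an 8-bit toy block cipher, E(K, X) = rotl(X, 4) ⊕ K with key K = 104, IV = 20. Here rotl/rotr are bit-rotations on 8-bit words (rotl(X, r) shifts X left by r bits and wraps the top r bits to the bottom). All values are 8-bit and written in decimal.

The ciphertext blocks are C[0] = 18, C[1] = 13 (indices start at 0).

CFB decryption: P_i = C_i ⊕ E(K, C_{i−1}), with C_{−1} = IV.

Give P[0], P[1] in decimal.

P[0] = 59, P[1] = 68

P[0]: E(K, 20) = 41; 18 ⊕ 41 = 59.
P[1]: E(K, 18) = 73; 13 ⊕ 73 = 68.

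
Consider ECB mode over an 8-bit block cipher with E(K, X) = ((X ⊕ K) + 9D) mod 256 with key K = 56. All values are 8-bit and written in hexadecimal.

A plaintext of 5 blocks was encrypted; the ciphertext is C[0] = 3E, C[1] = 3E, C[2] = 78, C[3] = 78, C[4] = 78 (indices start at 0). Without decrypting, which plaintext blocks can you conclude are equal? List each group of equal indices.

P[0] = P[1]; P[2] = P[3] = P[4]

ECB encrypts each block independently with the same key, so equal ciphertext blocks imply equal plaintext blocks.
C[0] = C[1] = 3E, so P[0] = P[1].
C[2] = C[3] = C[4] = 78, so P[2] = P[3] = P[4].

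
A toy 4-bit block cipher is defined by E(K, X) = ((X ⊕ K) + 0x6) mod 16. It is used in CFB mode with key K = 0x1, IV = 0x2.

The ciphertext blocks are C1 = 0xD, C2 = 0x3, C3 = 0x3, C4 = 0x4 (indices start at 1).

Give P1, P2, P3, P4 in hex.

CFB decryption: P_i = C_i ⊕ E(K, C_{i−1}), with C_{0} = IV.
P1: E(K, 0x2) = 0x9; 0xD ⊕ 0x9 = 0x4.
P2: E(K, 0xD) = 0x2; 0x3 ⊕ 0x2 = 0x1.
P3: E(K, 0x3) = 0x8; 0x3 ⊕ 0x8 = 0xB.
P4: E(K, 0x3) = 0x8; 0x4 ⊕ 0x8 = 0xC.

P1 = 0x4, P2 = 0x1, P3 = 0xB, P4 = 0xC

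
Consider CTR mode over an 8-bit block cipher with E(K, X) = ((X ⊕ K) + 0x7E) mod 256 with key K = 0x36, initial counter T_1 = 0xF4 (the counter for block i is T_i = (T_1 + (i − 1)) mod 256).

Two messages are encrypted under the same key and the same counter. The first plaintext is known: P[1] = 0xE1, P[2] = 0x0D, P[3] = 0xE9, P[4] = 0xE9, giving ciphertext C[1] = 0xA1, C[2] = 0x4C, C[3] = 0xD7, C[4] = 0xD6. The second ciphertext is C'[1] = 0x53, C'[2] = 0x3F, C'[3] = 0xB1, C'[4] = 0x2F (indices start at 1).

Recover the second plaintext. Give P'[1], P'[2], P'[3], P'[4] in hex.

In CTR with a reused counter, both messages share the same keystream S_i, so C_i ⊕ C'_i = P_i ⊕ P'_i and thus P'_i = P_i ⊕ C_i ⊕ C'_i.
P'[1]: 0xE1 ⊕ 0xA1 ⊕ 0x53 = 0x13.
P'[2]: 0x0D ⊕ 0x4C ⊕ 0x3F = 0x7E.
P'[3]: 0xE9 ⊕ 0xD7 ⊕ 0xB1 = 0x8F.
P'[4]: 0xE9 ⊕ 0xD6 ⊕ 0x2F = 0x10.

P'[1] = 0x13, P'[2] = 0x7E, P'[3] = 0x8F, P'[4] = 0x10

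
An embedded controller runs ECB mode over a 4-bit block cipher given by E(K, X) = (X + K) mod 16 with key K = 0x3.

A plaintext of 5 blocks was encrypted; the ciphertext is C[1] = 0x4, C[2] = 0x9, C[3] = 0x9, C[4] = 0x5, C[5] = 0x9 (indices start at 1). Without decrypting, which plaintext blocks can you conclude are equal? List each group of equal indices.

P[2] = P[3] = P[5]

ECB encrypts each block independently with the same key, so equal ciphertext blocks imply equal plaintext blocks.
C[2] = C[3] = C[5] = 0x9, so P[2] = P[3] = P[5].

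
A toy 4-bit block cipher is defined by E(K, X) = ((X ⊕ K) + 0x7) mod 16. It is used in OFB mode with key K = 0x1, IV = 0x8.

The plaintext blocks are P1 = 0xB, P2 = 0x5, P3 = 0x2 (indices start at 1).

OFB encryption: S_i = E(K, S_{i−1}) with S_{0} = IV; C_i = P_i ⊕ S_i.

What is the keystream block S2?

0x8

C1: S = E(K, 0x8) = 0x0; 0xB ⊕ 0x0 = 0xB.
C2: S = E(K, 0x0) = 0x8; 0x5 ⊕ 0x8 = 0xD.
So S2 = 0x8.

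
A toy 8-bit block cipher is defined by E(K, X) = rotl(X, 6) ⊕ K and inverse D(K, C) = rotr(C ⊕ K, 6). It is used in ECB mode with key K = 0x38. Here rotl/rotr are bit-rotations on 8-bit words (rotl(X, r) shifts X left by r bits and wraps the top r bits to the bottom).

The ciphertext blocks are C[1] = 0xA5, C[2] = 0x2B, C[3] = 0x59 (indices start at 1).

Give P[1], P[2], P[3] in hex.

ECB decryption: P_i = D(K, C_i).
P[1]: D(K, 0xA5) = 0x76.
P[2]: D(K, 0x2B) = 0x4C.
P[3]: D(K, 0x59) = 0x85.

P[1] = 0x76, P[2] = 0x4C, P[3] = 0x85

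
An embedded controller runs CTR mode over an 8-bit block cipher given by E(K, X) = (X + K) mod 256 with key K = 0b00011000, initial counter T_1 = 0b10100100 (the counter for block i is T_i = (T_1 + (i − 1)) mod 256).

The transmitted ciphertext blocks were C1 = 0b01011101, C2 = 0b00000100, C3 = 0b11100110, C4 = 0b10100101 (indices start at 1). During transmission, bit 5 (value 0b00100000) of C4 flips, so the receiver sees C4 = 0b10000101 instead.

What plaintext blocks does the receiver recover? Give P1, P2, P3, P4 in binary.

P1 = 0b11100001, P2 = 0b10111001, P3 = 0b01011000, P4 = 0b00111010

CTR decryption: S_i = E(K, T_i) where T_i is the counter for block i; P_i = C_i ⊕ S_i.
Only C4 changed, to 0b10000101. In CTR, a change in C_i flips the same bit in P_i only; the keystream is unaffected. Decrypting the received ciphertext:
P1: T = 0b10100100, S = E(K, T) = 0b10111100; 0b01011101 ⊕ 0b10111100 = 0b11100001.
P2: T = 0b10100101, S = E(K, T) = 0b10111101; 0b00000100 ⊕ 0b10111101 = 0b10111001.
P3: T = 0b10100110, S = E(K, T) = 0b10111110; 0b11100110 ⊕ 0b10111110 = 0b01011000.
P4: T = 0b10100111, S = E(K, T) = 0b10111111; 0b10000101 ⊕ 0b10111111 = 0b00111010.
Blocks that differ from the original plaintext: P4.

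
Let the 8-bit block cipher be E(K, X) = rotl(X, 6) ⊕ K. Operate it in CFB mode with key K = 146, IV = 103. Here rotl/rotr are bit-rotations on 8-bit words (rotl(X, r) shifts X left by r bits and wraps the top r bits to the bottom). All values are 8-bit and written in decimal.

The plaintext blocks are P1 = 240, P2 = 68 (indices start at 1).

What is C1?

C1 = 187

CFB encryption: C_i = P_i ⊕ E(K, C_{i−1}), with C_{0} = IV.
C1: E(K, 103) = 75; 240 ⊕ 75 = 187.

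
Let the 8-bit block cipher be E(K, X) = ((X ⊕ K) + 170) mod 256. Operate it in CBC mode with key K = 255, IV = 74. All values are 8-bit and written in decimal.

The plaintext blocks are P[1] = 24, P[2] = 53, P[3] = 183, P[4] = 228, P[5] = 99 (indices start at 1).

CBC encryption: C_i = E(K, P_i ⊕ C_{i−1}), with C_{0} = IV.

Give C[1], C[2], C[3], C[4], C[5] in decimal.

C[1] = 87, C[2] = 71, C[3] = 185, C[4] = 76, C[5] = 122

C[1]: P[1] ⊕ 74 = 82; E(K, 82) = 87.
C[2]: P[2] ⊕ 87 = 98; E(K, 98) = 71.
C[3]: P[3] ⊕ 71 = 240; E(K, 240) = 185.
C[4]: P[4] ⊕ 185 = 93; E(K, 93) = 76.
C[5]: P[5] ⊕ 76 = 47; E(K, 47) = 122.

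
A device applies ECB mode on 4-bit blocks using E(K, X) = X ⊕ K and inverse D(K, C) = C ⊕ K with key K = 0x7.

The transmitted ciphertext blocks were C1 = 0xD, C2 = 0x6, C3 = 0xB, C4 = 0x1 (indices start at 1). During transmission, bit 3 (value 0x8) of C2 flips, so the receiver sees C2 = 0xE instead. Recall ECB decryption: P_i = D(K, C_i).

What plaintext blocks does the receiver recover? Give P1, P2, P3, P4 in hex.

Only C2 changed, to 0xE. In ECB, a change in C_i affects only P_i. Decrypting the received ciphertext:
P1: D(K, 0xD) = 0xA.
P2: D(K, 0xE) = 0x9.
P3: D(K, 0xB) = 0xC.
P4: D(K, 0x1) = 0x6.
Blocks that differ from the original plaintext: P2.

P1 = 0xA, P2 = 0x9, P3 = 0xC, P4 = 0x6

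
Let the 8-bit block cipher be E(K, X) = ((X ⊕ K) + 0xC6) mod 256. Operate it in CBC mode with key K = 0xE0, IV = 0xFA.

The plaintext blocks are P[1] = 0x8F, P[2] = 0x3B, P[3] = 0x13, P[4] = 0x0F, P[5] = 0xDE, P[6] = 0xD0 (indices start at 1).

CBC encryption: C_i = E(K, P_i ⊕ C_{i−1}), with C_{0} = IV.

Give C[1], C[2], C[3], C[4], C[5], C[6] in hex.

C[1] = 0x5B, C[2] = 0x46, C[3] = 0x7B, C[4] = 0x5A, C[5] = 0x2A, C[6] = 0xE0

C[1]: P[1] ⊕ 0xFA = 0x75; E(K, 0x75) = 0x5B.
C[2]: P[2] ⊕ 0x5B = 0x60; E(K, 0x60) = 0x46.
C[3]: P[3] ⊕ 0x46 = 0x55; E(K, 0x55) = 0x7B.
C[4]: P[4] ⊕ 0x7B = 0x74; E(K, 0x74) = 0x5A.
C[5]: P[5] ⊕ 0x5A = 0x84; E(K, 0x84) = 0x2A.
C[6]: P[6] ⊕ 0x2A = 0xFA; E(K, 0xFA) = 0xE0.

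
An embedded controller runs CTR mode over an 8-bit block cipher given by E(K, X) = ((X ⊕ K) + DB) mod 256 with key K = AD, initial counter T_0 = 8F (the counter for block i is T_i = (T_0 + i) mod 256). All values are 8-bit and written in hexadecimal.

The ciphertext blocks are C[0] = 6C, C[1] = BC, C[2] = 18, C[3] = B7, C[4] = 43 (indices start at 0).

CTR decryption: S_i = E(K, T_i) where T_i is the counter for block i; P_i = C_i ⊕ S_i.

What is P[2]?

P[2] = 0F

P[2]: T = 91, S = E(K, T) = 17; 18 ⊕ 17 = 0F.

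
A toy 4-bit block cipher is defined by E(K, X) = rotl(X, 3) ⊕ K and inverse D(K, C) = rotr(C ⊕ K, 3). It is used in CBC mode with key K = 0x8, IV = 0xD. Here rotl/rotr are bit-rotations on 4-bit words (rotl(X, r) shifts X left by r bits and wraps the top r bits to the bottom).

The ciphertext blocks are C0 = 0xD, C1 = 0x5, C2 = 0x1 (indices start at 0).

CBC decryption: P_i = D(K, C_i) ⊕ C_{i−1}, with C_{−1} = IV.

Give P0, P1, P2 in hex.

P0 = 0x7, P1 = 0x6, P2 = 0x6

P0: D(K, 0xD) = 0xA; 0xA ⊕ 0xD = 0x7.
P1: D(K, 0x5) = 0xB; 0xB ⊕ 0xD = 0x6.
P2: D(K, 0x1) = 0x3; 0x3 ⊕ 0x5 = 0x6.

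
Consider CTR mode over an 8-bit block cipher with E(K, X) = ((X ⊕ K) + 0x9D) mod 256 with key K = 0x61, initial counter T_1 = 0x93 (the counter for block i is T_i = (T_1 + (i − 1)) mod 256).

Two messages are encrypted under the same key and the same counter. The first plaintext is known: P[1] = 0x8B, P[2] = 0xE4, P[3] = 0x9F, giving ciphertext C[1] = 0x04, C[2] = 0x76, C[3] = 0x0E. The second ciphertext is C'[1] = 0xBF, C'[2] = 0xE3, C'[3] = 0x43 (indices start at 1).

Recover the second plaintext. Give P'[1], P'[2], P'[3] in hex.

In CTR with a reused counter, both messages share the same keystream S_i, so C_i ⊕ C'_i = P_i ⊕ P'_i and thus P'_i = P_i ⊕ C_i ⊕ C'_i.
P'[1]: 0x8B ⊕ 0x04 ⊕ 0xBF = 0x30.
P'[2]: 0xE4 ⊕ 0x76 ⊕ 0xE3 = 0x71.
P'[3]: 0x9F ⊕ 0x0E ⊕ 0x43 = 0xD2.

P'[1] = 0x30, P'[2] = 0x71, P'[3] = 0xD2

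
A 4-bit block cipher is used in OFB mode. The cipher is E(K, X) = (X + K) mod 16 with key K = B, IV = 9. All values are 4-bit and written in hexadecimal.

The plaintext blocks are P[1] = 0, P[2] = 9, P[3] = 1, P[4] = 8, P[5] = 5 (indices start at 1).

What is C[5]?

C[5] = 5

OFB encryption: S_i = E(K, S_{i−1}) with S_{0} = IV; C_i = P_i ⊕ S_i.
C[1]: S = E(K, 9) = 4; 0 ⊕ 4 = 4.
C[2]: S = E(K, 4) = F; 9 ⊕ F = 6.
C[3]: S = E(K, F) = A; 1 ⊕ A = B.
C[4]: S = E(K, A) = 5; 8 ⊕ 5 = D.
C[5]: S = E(K, 5) = 0; 5 ⊕ 0 = 5.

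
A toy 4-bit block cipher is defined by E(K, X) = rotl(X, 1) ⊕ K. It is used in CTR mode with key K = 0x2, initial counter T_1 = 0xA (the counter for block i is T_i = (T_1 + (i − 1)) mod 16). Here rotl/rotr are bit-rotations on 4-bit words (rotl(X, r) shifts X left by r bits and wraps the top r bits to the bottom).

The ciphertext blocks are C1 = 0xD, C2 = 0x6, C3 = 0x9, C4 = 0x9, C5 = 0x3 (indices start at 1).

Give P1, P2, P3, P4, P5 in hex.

P1 = 0xA, P2 = 0x3, P3 = 0x2, P4 = 0x0, P5 = 0xC

CTR decryption: S_i = E(K, T_i) where T_i is the counter for block i; P_i = C_i ⊕ S_i.
P1: T = 0xA, S = E(K, T) = 0x7; 0xD ⊕ 0x7 = 0xA.
P2: T = 0xB, S = E(K, T) = 0x5; 0x6 ⊕ 0x5 = 0x3.
P3: T = 0xC, S = E(K, T) = 0xB; 0x9 ⊕ 0xB = 0x2.
P4: T = 0xD, S = E(K, T) = 0x9; 0x9 ⊕ 0x9 = 0x0.
P5: T = 0xE, S = E(K, T) = 0xF; 0x3 ⊕ 0xF = 0xC.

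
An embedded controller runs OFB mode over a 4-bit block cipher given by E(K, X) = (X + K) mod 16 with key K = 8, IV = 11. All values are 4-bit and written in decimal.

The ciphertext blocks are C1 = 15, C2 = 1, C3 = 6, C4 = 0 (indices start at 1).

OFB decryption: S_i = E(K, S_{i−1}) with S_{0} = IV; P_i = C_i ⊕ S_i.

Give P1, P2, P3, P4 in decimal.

P1 = 12, P2 = 10, P3 = 5, P4 = 11

P1: S = E(K, 11) = 3; 15 ⊕ 3 = 12.
P2: S = E(K, 3) = 11; 1 ⊕ 11 = 10.
P3: S = E(K, 11) = 3; 6 ⊕ 3 = 5.
P4: S = E(K, 3) = 11; 0 ⊕ 11 = 11.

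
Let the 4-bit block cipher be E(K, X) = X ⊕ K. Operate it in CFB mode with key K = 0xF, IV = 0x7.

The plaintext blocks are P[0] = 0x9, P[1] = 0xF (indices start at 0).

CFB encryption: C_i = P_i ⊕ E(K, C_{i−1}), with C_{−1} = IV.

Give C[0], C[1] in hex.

C[0] = 0x1, C[1] = 0x1

C[0]: E(K, 0x7) = 0x8; 0x9 ⊕ 0x8 = 0x1.
C[1]: E(K, 0x1) = 0xE; 0xF ⊕ 0xE = 0x1.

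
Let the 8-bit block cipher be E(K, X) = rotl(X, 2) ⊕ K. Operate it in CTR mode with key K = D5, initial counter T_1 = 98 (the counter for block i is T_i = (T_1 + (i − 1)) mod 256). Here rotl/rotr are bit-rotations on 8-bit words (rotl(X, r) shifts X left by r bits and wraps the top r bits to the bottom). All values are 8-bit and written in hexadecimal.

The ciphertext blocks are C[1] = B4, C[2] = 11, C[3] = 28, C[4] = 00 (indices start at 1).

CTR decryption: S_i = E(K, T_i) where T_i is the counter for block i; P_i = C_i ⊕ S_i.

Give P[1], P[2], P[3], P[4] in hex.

P[1] = 03, P[2] = A2, P[3] = 97, P[4] = BB

P[1]: T = 98, S = E(K, T) = B7; B4 ⊕ B7 = 03.
P[2]: T = 99, S = E(K, T) = B3; 11 ⊕ B3 = A2.
P[3]: T = 9A, S = E(K, T) = BF; 28 ⊕ BF = 97.
P[4]: T = 9B, S = E(K, T) = BB; 00 ⊕ BB = BB.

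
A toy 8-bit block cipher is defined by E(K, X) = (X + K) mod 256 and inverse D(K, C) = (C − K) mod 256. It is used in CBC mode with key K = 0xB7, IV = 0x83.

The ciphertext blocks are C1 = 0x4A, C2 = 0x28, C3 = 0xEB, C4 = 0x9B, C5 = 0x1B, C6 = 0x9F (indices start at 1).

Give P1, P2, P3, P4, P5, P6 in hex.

P1 = 0x10, P2 = 0x3B, P3 = 0x1C, P4 = 0x0F, P5 = 0xFF, P6 = 0xF3

CBC decryption: P_i = D(K, C_i) ⊕ C_{i−1}, with C_{0} = IV.
P1: D(K, 0x4A) = 0x93; 0x93 ⊕ 0x83 = 0x10.
P2: D(K, 0x28) = 0x71; 0x71 ⊕ 0x4A = 0x3B.
P3: D(K, 0xEB) = 0x34; 0x34 ⊕ 0x28 = 0x1C.
P4: D(K, 0x9B) = 0xE4; 0xE4 ⊕ 0xEB = 0x0F.
P5: D(K, 0x1B) = 0x64; 0x64 ⊕ 0x9B = 0xFF.
P6: D(K, 0x9F) = 0xE8; 0xE8 ⊕ 0x1B = 0xF3.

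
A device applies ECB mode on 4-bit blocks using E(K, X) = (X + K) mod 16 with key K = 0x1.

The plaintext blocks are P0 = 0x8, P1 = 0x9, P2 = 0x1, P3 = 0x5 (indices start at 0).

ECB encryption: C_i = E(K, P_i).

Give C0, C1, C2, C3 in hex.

C0 = 0x9, C1 = 0xA, C2 = 0x2, C3 = 0x6

C0: E(K, 0x8) = 0x9.
C1: E(K, 0x9) = 0xA.
C2: E(K, 0x1) = 0x2.
C3: E(K, 0x5) = 0x6.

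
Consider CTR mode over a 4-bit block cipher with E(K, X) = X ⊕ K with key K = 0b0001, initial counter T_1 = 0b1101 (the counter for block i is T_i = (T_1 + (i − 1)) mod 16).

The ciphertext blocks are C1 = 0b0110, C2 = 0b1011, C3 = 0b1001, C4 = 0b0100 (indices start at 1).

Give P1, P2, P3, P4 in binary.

P1 = 0b1010, P2 = 0b0100, P3 = 0b0111, P4 = 0b0101

CTR decryption: S_i = E(K, T_i) where T_i is the counter for block i; P_i = C_i ⊕ S_i.
P1: T = 0b1101, S = E(K, T) = 0b1100; 0b0110 ⊕ 0b1100 = 0b1010.
P2: T = 0b1110, S = E(K, T) = 0b1111; 0b1011 ⊕ 0b1111 = 0b0100.
P3: T = 0b1111, S = E(K, T) = 0b1110; 0b1001 ⊕ 0b1110 = 0b0111.
P4: T = 0b0000, S = E(K, T) = 0b0001; 0b0100 ⊕ 0b0001 = 0b0101.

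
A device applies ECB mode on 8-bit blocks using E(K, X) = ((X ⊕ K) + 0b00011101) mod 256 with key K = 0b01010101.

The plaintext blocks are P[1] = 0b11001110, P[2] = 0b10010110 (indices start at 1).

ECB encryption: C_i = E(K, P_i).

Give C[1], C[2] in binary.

C[1] = 0b10111000, C[2] = 0b11100000

C[1]: E(K, 0b11001110) = 0b10111000.
C[2]: E(K, 0b10010110) = 0b11100000.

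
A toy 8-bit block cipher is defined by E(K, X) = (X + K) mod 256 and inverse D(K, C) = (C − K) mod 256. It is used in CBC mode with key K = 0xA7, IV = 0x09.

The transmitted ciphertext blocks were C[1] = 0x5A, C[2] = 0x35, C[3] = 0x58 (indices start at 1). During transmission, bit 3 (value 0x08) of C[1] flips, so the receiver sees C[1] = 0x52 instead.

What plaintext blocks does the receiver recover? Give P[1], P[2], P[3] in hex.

P[1] = 0xA2, P[2] = 0xDC, P[3] = 0x84

CBC decryption: P_i = D(K, C_i) ⊕ C_{i−1}, with C_{0} = IV.
Only C[1] changed, to 0x52. In CBC, a change in C_i garbles P_i and flips the same bit in P_{i+1}. Decrypting the received ciphertext:
P[1]: D(K, 0x52) = 0xAB; 0xAB ⊕ 0x09 = 0xA2.
P[2]: D(K, 0x35) = 0x8E; 0x8E ⊕ 0x52 = 0xDC.
P[3]: D(K, 0x58) = 0xB1; 0xB1 ⊕ 0x35 = 0x84.
Blocks that differ from the original plaintext: P[1], P[2].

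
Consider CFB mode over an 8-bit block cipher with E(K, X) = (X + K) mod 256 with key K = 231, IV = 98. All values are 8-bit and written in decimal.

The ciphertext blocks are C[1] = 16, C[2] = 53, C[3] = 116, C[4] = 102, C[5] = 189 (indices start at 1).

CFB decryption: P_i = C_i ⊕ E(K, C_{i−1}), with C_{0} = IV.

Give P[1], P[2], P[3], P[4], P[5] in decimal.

P[1]: E(K, 98) = 73; 16 ⊕ 73 = 89.
P[2]: E(K, 16) = 247; 53 ⊕ 247 = 194.
P[3]: E(K, 53) = 28; 116 ⊕ 28 = 104.
P[4]: E(K, 116) = 91; 102 ⊕ 91 = 61.
P[5]: E(K, 102) = 77; 189 ⊕ 77 = 240.

P[1] = 89, P[2] = 194, P[3] = 104, P[4] = 61, P[5] = 240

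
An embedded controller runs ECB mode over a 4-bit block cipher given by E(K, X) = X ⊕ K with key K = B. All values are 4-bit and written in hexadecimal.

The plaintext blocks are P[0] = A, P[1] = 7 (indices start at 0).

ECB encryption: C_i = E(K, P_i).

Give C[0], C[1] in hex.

C[0] = 1, C[1] = C

C[0]: E(K, A) = 1.
C[1]: E(K, 7) = C.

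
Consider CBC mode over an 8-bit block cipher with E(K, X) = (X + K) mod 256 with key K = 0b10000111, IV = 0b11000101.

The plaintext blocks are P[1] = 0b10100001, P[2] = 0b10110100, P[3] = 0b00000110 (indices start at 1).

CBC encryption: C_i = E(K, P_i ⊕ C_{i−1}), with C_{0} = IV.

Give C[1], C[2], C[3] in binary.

C[1]: P[1] ⊕ 0b11000101 = 0b01100100; E(K, 0b01100100) = 0b11101011.
C[2]: P[2] ⊕ 0b11101011 = 0b01011111; E(K, 0b01011111) = 0b11100110.
C[3]: P[3] ⊕ 0b11100110 = 0b11100000; E(K, 0b11100000) = 0b01100111.

C[1] = 0b11101011, C[2] = 0b11100110, C[3] = 0b01100111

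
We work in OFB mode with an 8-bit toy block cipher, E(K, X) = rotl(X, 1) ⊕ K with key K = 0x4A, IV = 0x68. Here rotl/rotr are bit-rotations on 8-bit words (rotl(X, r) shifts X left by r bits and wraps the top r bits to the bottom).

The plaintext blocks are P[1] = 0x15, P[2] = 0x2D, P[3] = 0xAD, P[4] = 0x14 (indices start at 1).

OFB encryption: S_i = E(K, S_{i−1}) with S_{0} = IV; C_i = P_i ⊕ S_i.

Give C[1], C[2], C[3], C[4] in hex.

C[1] = 0x8F, C[2] = 0x52, C[3] = 0x19, C[4] = 0x37

C[1]: S = E(K, 0x68) = 0x9A; 0x15 ⊕ 0x9A = 0x8F.
C[2]: S = E(K, 0x9A) = 0x7F; 0x2D ⊕ 0x7F = 0x52.
C[3]: S = E(K, 0x7F) = 0xB4; 0xAD ⊕ 0xB4 = 0x19.
C[4]: S = E(K, 0xB4) = 0x23; 0x14 ⊕ 0x23 = 0x37.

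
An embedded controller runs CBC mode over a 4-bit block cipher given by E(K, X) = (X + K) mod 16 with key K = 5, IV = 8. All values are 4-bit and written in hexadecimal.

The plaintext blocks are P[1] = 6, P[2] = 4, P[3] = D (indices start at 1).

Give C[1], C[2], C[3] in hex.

CBC encryption: C_i = E(K, P_i ⊕ C_{i−1}), with C_{0} = IV.
C[1]: P[1] ⊕ 8 = E; E(K, E) = 3.
C[2]: P[2] ⊕ 3 = 7; E(K, 7) = C.
C[3]: P[3] ⊕ C = 1; E(K, 1) = 6.

C[1] = 3, C[2] = C, C[3] = 6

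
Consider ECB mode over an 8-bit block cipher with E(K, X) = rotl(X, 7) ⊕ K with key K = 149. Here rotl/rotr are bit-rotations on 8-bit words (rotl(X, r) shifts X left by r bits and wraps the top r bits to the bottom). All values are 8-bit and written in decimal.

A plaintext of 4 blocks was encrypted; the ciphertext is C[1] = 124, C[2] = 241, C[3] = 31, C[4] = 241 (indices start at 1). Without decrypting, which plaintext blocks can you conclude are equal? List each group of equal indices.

P[2] = P[4]

ECB encrypts each block independently with the same key, so equal ciphertext blocks imply equal plaintext blocks.
C[2] = C[4] = 241, so P[2] = P[4].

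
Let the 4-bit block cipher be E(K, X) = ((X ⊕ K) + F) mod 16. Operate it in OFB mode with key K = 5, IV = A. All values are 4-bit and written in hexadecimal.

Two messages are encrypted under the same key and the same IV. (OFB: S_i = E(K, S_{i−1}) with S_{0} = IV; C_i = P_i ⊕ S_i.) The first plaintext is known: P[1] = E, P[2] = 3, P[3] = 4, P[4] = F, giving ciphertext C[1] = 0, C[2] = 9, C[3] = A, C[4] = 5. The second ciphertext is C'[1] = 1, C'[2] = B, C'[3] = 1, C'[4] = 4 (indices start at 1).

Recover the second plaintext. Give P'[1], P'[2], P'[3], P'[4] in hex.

P'[1] = F, P'[2] = 1, P'[3] = F, P'[4] = E

In OFB with a reused IV, both messages share the same keystream S_i, so C_i ⊕ C'_i = P_i ⊕ P'_i and thus P'_i = P_i ⊕ C_i ⊕ C'_i.
P'[1]: E ⊕ 0 ⊕ 1 = F.
P'[2]: 3 ⊕ 9 ⊕ B = 1.
P'[3]: 4 ⊕ A ⊕ 1 = F.
P'[4]: F ⊕ 5 ⊕ 4 = E.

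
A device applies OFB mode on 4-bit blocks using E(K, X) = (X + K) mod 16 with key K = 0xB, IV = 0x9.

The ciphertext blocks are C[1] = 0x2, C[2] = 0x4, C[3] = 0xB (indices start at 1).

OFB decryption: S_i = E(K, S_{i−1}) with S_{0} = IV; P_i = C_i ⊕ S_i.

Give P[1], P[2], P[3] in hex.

P[1] = 0x6, P[2] = 0xB, P[3] = 0x1

P[1]: S = E(K, 0x9) = 0x4; 0x2 ⊕ 0x4 = 0x6.
P[2]: S = E(K, 0x4) = 0xF; 0x4 ⊕ 0xF = 0xB.
P[3]: S = E(K, 0xF) = 0xA; 0xB ⊕ 0xA = 0x1.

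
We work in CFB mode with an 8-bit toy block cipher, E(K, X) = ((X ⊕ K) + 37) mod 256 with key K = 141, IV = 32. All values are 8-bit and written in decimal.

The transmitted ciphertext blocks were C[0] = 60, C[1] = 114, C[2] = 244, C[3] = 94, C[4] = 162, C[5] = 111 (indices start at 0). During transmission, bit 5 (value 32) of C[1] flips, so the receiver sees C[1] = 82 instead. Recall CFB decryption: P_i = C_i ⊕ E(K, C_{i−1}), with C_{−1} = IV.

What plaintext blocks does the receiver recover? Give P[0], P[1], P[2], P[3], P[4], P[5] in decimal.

Only C[1] changed, to 82. In CFB, a change in C_i flips the same bit in P_i and garbles P_{i+1}. Decrypting the received ciphertext:
P[0]: E(K, 32) = 210; 60 ⊕ 210 = 238.
P[1]: E(K, 60) = 214; 82 ⊕ 214 = 132.
P[2]: E(K, 82) = 4; 244 ⊕ 4 = 240.
P[3]: E(K, 244) = 158; 94 ⊕ 158 = 192.
P[4]: E(K, 94) = 248; 162 ⊕ 248 = 90.
P[5]: E(K, 162) = 84; 111 ⊕ 84 = 59.
Blocks that differ from the original plaintext: P[1], P[2].

P[0] = 238, P[1] = 132, P[2] = 240, P[3] = 192, P[4] = 90, P[5] = 59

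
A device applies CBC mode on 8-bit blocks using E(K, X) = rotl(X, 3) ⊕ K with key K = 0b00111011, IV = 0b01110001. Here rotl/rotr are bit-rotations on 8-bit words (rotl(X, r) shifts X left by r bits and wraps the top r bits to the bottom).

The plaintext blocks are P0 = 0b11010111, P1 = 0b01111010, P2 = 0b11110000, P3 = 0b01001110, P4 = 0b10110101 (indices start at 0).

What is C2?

C2 = 0b01111000

CBC encryption: C_i = E(K, P_i ⊕ C_{i−1}), with C_{−1} = IV.
C0: P0 ⊕ 0b01110001 = 0b10100110; E(K, 0b10100110) = 0b00001110.
C1: P1 ⊕ 0b00001110 = 0b01110100; E(K, 0b01110100) = 0b10011000.
C2: P2 ⊕ 0b10011000 = 0b01101000; E(K, 0b01101000) = 0b01111000.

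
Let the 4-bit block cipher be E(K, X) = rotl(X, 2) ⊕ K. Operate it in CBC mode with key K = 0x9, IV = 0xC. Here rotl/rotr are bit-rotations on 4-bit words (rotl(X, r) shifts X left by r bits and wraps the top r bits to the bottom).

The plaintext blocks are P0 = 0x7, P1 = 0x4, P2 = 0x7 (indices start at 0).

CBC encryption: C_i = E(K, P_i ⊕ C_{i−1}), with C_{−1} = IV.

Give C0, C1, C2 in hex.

C0 = 0x7, C1 = 0x5, C2 = 0x1

C0: P0 ⊕ 0xC = 0xB; E(K, 0xB) = 0x7.
C1: P1 ⊕ 0x7 = 0x3; E(K, 0x3) = 0x5.
C2: P2 ⊕ 0x5 = 0x2; E(K, 0x2) = 0x1.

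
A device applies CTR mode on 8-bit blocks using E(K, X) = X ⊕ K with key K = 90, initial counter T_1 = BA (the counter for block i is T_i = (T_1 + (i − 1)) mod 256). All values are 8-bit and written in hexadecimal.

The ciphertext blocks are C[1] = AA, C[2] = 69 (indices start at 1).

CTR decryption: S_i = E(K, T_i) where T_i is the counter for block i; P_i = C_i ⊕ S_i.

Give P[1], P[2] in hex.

P[1] = 80, P[2] = 42

P[1]: T = BA, S = E(K, T) = 2A; AA ⊕ 2A = 80.
P[2]: T = BB, S = E(K, T) = 2B; 69 ⊕ 2B = 42.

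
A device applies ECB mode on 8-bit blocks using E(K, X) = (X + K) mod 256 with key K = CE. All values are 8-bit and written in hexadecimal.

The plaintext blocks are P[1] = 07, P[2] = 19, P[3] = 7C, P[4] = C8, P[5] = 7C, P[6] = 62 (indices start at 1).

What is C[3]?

ECB encryption: C_i = E(K, P_i).
C[3]: E(K, 7C) = 4A.

C[3] = 4A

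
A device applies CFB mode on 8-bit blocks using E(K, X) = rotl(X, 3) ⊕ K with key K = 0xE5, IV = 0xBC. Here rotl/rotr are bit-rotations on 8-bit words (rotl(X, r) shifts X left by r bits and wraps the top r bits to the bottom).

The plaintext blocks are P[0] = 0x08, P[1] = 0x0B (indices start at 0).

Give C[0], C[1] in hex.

CFB encryption: C_i = P_i ⊕ E(K, C_{i−1}), with C_{−1} = IV.
C[0]: E(K, 0xBC) = 0x00; 0x08 ⊕ 0x00 = 0x08.
C[1]: E(K, 0x08) = 0xA5; 0x0B ⊕ 0xA5 = 0xAE.

C[0] = 0x08, C[1] = 0xAE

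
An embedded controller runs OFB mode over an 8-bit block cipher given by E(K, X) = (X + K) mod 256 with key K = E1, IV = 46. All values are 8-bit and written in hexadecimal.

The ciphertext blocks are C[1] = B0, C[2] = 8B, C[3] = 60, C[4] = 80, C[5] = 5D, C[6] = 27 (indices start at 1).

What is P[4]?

P[4] = 4A

OFB decryption: S_i = E(K, S_{i−1}) with S_{0} = IV; P_i = C_i ⊕ S_i.
P[1]: S = E(K, 46) = 27; B0 ⊕ 27 = 97.
P[2]: S = E(K, 27) = 08; 8B ⊕ 08 = 83.
P[3]: S = E(K, 08) = E9; 60 ⊕ E9 = 89.
P[4]: S = E(K, E9) = CA; 80 ⊕ CA = 4A.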